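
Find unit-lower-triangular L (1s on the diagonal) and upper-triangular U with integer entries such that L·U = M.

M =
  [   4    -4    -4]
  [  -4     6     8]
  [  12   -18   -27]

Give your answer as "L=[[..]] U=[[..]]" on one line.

  r1 -= -1·r0 → [0,2,4]
  r2 -= 3·r0 → [0,-6,-15]
  r2 -= -3·r1 → [0,0,-3]

L=[[1,0,0],[-1,1,0],[3,-3,1]] U=[[4,-4,-4],[0,2,4],[0,0,-3]]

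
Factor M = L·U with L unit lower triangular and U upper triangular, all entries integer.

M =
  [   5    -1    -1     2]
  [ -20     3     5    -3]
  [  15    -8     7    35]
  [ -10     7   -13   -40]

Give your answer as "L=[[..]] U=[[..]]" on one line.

  r1 -= -4·r0 → [0,-1,1,5]
  r2 -= 3·r0 → [0,-5,10,29]
  r3 -= -2·r0 → [0,5,-15,-36]
  r2 -= 5·r1 → [0,0,5,4]
  r3 -= -5·r1 → [0,0,-10,-11]
  r3 -= -2·r2 → [0,0,0,-3]

L=[[1,0,0,0],[-4,1,0,0],[3,5,1,0],[-2,-5,-2,1]] U=[[5,-1,-1,2],[0,-1,1,5],[0,0,5,4],[0,0,0,-3]]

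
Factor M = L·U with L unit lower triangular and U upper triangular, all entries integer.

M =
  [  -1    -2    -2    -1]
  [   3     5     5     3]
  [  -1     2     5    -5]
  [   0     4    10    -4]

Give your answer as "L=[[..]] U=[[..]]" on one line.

  row1 -= -3·row0 → [0,-1,-1,0]
  row2 -= 1·row0 → [0,4,7,-4]
  row3 -= 0·row0 → [0,4,10,-4]
  row2 -= -4·row1 → [0,0,3,-4]
  row3 -= -4·row1 → [0,0,6,-4]
  row3 -= 2·row2 → [0,0,0,4]

L=[[1,0,0,0],[-3,1,0,0],[1,-4,1,0],[0,-4,2,1]] U=[[-1,-2,-2,-1],[0,-1,-1,0],[0,0,3,-4],[0,0,0,4]]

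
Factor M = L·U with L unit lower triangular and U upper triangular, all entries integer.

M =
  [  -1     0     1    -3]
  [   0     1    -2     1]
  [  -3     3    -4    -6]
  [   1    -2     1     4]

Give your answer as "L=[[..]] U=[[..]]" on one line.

  row1 -= 0·row0 → [0,1,-2,1]
  row2 -= 3·row0 → [0,3,-7,3]
  row3 -= -1·row0 → [0,-2,2,1]
  row2 -= 3·row1 → [0,0,-1,0]
  row3 -= -2·row1 → [0,0,-2,3]
  row3 -= 2·row2 → [0,0,0,3]

L=[[1,0,0,0],[0,1,0,0],[3,3,1,0],[-1,-2,2,1]] U=[[-1,0,1,-3],[0,1,-2,1],[0,0,-1,0],[0,0,0,3]]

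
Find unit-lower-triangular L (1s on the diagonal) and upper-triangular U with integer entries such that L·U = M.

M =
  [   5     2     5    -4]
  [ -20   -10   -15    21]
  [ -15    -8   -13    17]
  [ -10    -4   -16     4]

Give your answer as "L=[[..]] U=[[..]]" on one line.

  R1 -= -4·R0 → [0,-2,5,5]
  R2 -= -3·R0 → [0,-2,2,5]
  R3 -= -2·R0 → [0,0,-6,-4]
  R2 -= 1·R1 → [0,0,-3,0]
  R3 -= 0·R1 → [0,0,-6,-4]
  R3 -= 2·R2 → [0,0,0,-4]

L=[[1,0,0,0],[-4,1,0,0],[-3,1,1,0],[-2,0,2,1]] U=[[5,2,5,-4],[0,-2,5,5],[0,0,-3,0],[0,0,0,-4]]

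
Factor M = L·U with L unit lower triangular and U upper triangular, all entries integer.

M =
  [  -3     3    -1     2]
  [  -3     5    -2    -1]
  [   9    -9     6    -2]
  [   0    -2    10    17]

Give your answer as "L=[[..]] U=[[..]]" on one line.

L=[[1,0,0,0],[1,1,0,0],[-3,0,1,0],[0,-1,3,1]] U=[[-3,3,-1,2],[0,2,-1,-3],[0,0,3,4],[0,0,0,2]]

  R1 -= 1·R0 → [0,2,-1,-3]
  R2 -= -3·R0 → [0,0,3,4]
  R3 -= 0·R0 → [0,-2,10,17]
  R2 -= 0·R1 → [0,0,3,4]
  R3 -= -1·R1 → [0,0,9,14]
  R3 -= 3·R2 → [0,0,0,2]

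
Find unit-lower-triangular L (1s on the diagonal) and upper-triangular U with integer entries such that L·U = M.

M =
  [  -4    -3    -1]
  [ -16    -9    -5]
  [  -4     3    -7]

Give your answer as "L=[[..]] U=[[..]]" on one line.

  row1 -= 4·row0 → [0,3,-1]
  row2 -= 1·row0 → [0,6,-6]
  row2 -= 2·row1 → [0,0,-4]

L=[[1,0,0],[4,1,0],[1,2,1]] U=[[-4,-3,-1],[0,3,-1],[0,0,-4]]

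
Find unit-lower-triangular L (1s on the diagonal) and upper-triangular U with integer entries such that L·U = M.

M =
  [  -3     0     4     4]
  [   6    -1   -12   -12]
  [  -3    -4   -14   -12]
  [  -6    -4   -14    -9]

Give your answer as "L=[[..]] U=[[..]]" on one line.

  r1 -= -2·r0 → [0,-1,-4,-4]
  r2 -= 1·r0 → [0,-4,-18,-16]
  r3 -= 2·r0 → [0,-4,-22,-17]
  r2 -= 4·r1 → [0,0,-2,0]
  r3 -= 4·r1 → [0,0,-6,-1]
  r3 -= 3·r2 → [0,0,0,-1]

L=[[1,0,0,0],[-2,1,0,0],[1,4,1,0],[2,4,3,1]] U=[[-3,0,4,4],[0,-1,-4,-4],[0,0,-2,0],[0,0,0,-1]]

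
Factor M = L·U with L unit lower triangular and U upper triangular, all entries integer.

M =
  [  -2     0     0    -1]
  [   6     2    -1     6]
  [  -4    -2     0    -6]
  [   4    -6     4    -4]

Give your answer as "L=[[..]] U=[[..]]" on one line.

L=[[1,0,0,0],[-3,1,0,0],[2,-1,1,0],[-2,-3,-1,1]] U=[[-2,0,0,-1],[0,2,-1,3],[0,0,-1,-1],[0,0,0,2]]

  row1 -= -3·row0 → [0,2,-1,3]
  row2 -= 2·row0 → [0,-2,0,-4]
  row3 -= -2·row0 → [0,-6,4,-6]
  row2 -= -1·row1 → [0,0,-1,-1]
  row3 -= -3·row1 → [0,0,1,3]
  row3 -= -1·row2 → [0,0,0,2]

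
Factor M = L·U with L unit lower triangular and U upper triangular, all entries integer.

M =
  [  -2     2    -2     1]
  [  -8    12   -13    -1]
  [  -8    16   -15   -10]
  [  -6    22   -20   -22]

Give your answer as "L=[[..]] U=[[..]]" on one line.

L=[[1,0,0,0],[4,1,0,0],[4,2,1,0],[3,4,2,1]] U=[[-2,2,-2,1],[0,4,-5,-5],[0,0,3,-4],[0,0,0,3]]

  r1 -= 4·r0 → [0,4,-5,-5]
  r2 -= 4·r0 → [0,8,-7,-14]
  r3 -= 3·r0 → [0,16,-14,-25]
  r2 -= 2·r1 → [0,0,3,-4]
  r3 -= 4·r1 → [0,0,6,-5]
  r3 -= 2·r2 → [0,0,0,3]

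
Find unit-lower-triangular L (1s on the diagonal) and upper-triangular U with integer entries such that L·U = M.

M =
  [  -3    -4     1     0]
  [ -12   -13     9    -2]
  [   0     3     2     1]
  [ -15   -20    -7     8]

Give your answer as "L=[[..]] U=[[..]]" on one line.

  R1 -= 4·R0 → [0,3,5,-2]
  R2 -= 0·R0 → [0,3,2,1]
  R3 -= 5·R0 → [0,0,-12,8]
  R2 -= 1·R1 → [0,0,-3,3]
  R3 -= 0·R1 → [0,0,-12,8]
  R3 -= 4·R2 → [0,0,0,-4]

L=[[1,0,0,0],[4,1,0,0],[0,1,1,0],[5,0,4,1]] U=[[-3,-4,1,0],[0,3,5,-2],[0,0,-3,3],[0,0,0,-4]]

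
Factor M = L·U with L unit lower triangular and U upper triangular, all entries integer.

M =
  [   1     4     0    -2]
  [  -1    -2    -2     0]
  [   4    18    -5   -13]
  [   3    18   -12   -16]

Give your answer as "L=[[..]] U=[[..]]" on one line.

L=[[1,0,0,0],[-1,1,0,0],[4,1,1,0],[3,3,2,1]] U=[[1,4,0,-2],[0,2,-2,-2],[0,0,-3,-3],[0,0,0,2]]

  r1 -= -1·r0 → [0,2,-2,-2]
  r2 -= 4·r0 → [0,2,-5,-5]
  r3 -= 3·r0 → [0,6,-12,-10]
  r2 -= 1·r1 → [0,0,-3,-3]
  r3 -= 3·r1 → [0,0,-6,-4]
  r3 -= 2·r2 → [0,0,0,2]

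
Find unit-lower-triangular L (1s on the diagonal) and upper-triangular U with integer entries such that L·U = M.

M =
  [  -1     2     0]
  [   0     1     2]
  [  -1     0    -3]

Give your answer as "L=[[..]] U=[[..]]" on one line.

  row1 -= 0·row0 → [0,1,2]
  row2 -= 1·row0 → [0,-2,-3]
  row2 -= -2·row1 → [0,0,1]

L=[[1,0,0],[0,1,0],[1,-2,1]] U=[[-1,2,0],[0,1,2],[0,0,1]]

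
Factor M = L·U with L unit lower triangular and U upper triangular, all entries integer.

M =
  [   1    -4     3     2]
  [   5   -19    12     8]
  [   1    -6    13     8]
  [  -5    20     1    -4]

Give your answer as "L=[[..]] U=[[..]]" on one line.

L=[[1,0,0,0],[5,1,0,0],[1,-2,1,0],[-5,0,4,1]] U=[[1,-4,3,2],[0,1,-3,-2],[0,0,4,2],[0,0,0,-2]]

  r1 -= 5·r0 → [0,1,-3,-2]
  r2 -= 1·r0 → [0,-2,10,6]
  r3 -= -5·r0 → [0,0,16,6]
  r2 -= -2·r1 → [0,0,4,2]
  r3 -= 0·r1 → [0,0,16,6]
  r3 -= 4·r2 → [0,0,0,-2]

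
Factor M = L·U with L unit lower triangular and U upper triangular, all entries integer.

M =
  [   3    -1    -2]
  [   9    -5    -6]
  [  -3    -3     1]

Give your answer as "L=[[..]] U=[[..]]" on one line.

  row1 -= 3·row0 → [0,-2,0]
  row2 -= -1·row0 → [0,-4,-1]
  row2 -= 2·row1 → [0,0,-1]

L=[[1,0,0],[3,1,0],[-1,2,1]] U=[[3,-1,-2],[0,-2,0],[0,0,-1]]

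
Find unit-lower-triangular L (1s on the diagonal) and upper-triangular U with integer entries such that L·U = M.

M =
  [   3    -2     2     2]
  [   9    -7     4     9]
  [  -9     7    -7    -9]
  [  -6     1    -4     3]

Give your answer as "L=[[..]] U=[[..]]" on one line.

L=[[1,0,0,0],[3,1,0,0],[-3,-1,1,0],[-2,3,-2,1]] U=[[3,-2,2,2],[0,-1,-2,3],[0,0,-3,0],[0,0,0,-2]]

  R1 -= 3·R0 → [0,-1,-2,3]
  R2 -= -3·R0 → [0,1,-1,-3]
  R3 -= -2·R0 → [0,-3,0,7]
  R2 -= -1·R1 → [0,0,-3,0]
  R3 -= 3·R1 → [0,0,6,-2]
  R3 -= -2·R2 → [0,0,0,-2]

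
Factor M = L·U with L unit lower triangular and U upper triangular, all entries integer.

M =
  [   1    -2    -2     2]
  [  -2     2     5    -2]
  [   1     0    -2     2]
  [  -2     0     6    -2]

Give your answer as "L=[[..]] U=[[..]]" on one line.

L=[[1,0,0,0],[-2,1,0,0],[1,-1,1,0],[-2,2,0,1]] U=[[1,-2,-2,2],[0,-2,1,2],[0,0,1,2],[0,0,0,-2]]

  R1 -= -2·R0 → [0,-2,1,2]
  R2 -= 1·R0 → [0,2,0,0]
  R3 -= -2·R0 → [0,-4,2,2]
  R2 -= -1·R1 → [0,0,1,2]
  R3 -= 2·R1 → [0,0,0,-2]
  R3 -= 0·R2 → [0,0,0,-2]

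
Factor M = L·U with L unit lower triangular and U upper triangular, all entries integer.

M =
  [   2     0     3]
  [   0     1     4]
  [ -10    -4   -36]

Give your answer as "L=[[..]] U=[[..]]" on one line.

  r1 -= 0·r0 → [0,1,4]
  r2 -= -5·r0 → [0,-4,-21]
  r2 -= -4·r1 → [0,0,-5]

L=[[1,0,0],[0,1,0],[-5,-4,1]] U=[[2,0,3],[0,1,4],[0,0,-5]]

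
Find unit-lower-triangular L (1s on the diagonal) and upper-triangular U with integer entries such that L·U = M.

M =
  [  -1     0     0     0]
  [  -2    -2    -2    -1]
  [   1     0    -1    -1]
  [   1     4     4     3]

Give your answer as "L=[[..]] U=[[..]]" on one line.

L=[[1,0,0,0],[2,1,0,0],[-1,0,1,0],[-1,-2,0,1]] U=[[-1,0,0,0],[0,-2,-2,-1],[0,0,-1,-1],[0,0,0,1]]

  r1 -= 2·r0 → [0,-2,-2,-1]
  r2 -= -1·r0 → [0,0,-1,-1]
  r3 -= -1·r0 → [0,4,4,3]
  r2 -= 0·r1 → [0,0,-1,-1]
  r3 -= -2·r1 → [0,0,0,1]
  r3 -= 0·r2 → [0,0,0,1]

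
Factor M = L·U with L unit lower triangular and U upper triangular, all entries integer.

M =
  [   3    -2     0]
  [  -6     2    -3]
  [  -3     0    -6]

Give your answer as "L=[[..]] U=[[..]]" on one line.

L=[[1,0,0],[-2,1,0],[-1,1,1]] U=[[3,-2,0],[0,-2,-3],[0,0,-3]]

  r1 -= -2·r0 → [0,-2,-3]
  r2 -= -1·r0 → [0,-2,-6]
  r2 -= 1·r1 → [0,0,-3]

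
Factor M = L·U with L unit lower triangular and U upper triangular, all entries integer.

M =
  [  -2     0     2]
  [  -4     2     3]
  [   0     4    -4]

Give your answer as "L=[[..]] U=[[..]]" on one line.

  R1 -= 2·R0 → [0,2,-1]
  R2 -= 0·R0 → [0,4,-4]
  R2 -= 2·R1 → [0,0,-2]

L=[[1,0,0],[2,1,0],[0,2,1]] U=[[-2,0,2],[0,2,-1],[0,0,-2]]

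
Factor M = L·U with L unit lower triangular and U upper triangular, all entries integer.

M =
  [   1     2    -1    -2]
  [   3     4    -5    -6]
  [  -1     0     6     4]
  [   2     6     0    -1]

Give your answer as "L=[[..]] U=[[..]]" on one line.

L=[[1,0,0,0],[3,1,0,0],[-1,-1,1,0],[2,-1,0,1]] U=[[1,2,-1,-2],[0,-2,-2,0],[0,0,3,2],[0,0,0,3]]

  R1 -= 3·R0 → [0,-2,-2,0]
  R2 -= -1·R0 → [0,2,5,2]
  R3 -= 2·R0 → [0,2,2,3]
  R2 -= -1·R1 → [0,0,3,2]
  R3 -= -1·R1 → [0,0,0,3]
  R3 -= 0·R2 → [0,0,0,3]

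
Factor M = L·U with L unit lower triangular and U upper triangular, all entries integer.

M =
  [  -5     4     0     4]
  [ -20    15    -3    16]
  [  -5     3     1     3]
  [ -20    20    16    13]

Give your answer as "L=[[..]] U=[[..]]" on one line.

  row1 -= 4·row0 → [0,-1,-3,0]
  row2 -= 1·row0 → [0,-1,1,-1]
  row3 -= 4·row0 → [0,4,16,-3]
  row2 -= 1·row1 → [0,0,4,-1]
  row3 -= -4·row1 → [0,0,4,-3]
  row3 -= 1·row2 → [0,0,0,-2]

L=[[1,0,0,0],[4,1,0,0],[1,1,1,0],[4,-4,1,1]] U=[[-5,4,0,4],[0,-1,-3,0],[0,0,4,-1],[0,0,0,-2]]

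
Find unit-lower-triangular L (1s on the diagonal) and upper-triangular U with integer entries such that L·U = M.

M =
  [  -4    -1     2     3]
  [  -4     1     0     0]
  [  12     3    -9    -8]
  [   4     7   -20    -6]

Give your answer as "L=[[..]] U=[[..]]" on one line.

L=[[1,0,0,0],[1,1,0,0],[-3,0,1,0],[-1,3,4,1]] U=[[-4,-1,2,3],[0,2,-2,-3],[0,0,-3,1],[0,0,0,2]]

  r1 -= 1·r0 → [0,2,-2,-3]
  r2 -= -3·r0 → [0,0,-3,1]
  r3 -= -1·r0 → [0,6,-18,-3]
  r2 -= 0·r1 → [0,0,-3,1]
  r3 -= 3·r1 → [0,0,-12,6]
  r3 -= 4·r2 → [0,0,0,2]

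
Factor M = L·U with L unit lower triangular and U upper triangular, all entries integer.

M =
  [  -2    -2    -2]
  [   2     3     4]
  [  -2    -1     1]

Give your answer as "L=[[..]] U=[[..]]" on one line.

  row1 -= -1·row0 → [0,1,2]
  row2 -= 1·row0 → [0,1,3]
  row2 -= 1·row1 → [0,0,1]

L=[[1,0,0],[-1,1,0],[1,1,1]] U=[[-2,-2,-2],[0,1,2],[0,0,1]]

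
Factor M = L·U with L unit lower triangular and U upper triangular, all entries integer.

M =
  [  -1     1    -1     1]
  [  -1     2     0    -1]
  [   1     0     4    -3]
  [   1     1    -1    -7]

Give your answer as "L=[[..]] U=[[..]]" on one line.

L=[[1,0,0,0],[1,1,0,0],[-1,1,1,0],[-1,2,-2,1]] U=[[-1,1,-1,1],[0,1,1,-2],[0,0,2,0],[0,0,0,-2]]

  R1 -= 1·R0 → [0,1,1,-2]
  R2 -= -1·R0 → [0,1,3,-2]
  R3 -= -1·R0 → [0,2,-2,-6]
  R2 -= 1·R1 → [0,0,2,0]
  R3 -= 2·R1 → [0,0,-4,-2]
  R3 -= -2·R2 → [0,0,0,-2]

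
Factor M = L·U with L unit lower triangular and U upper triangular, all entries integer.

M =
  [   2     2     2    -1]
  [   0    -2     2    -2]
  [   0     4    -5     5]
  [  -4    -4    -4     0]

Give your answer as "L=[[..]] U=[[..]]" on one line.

  r1 -= 0·r0 → [0,-2,2,-2]
  r2 -= 0·r0 → [0,4,-5,5]
  r3 -= -2·r0 → [0,0,0,-2]
  r2 -= -2·r1 → [0,0,-1,1]
  r3 -= 0·r1 → [0,0,0,-2]
  r3 -= 0·r2 → [0,0,0,-2]

L=[[1,0,0,0],[0,1,0,0],[0,-2,1,0],[-2,0,0,1]] U=[[2,2,2,-1],[0,-2,2,-2],[0,0,-1,1],[0,0,0,-2]]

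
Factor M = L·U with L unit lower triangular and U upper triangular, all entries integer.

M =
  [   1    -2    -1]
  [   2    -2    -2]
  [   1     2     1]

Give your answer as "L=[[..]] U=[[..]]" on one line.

  r1 -= 2·r0 → [0,2,0]
  r2 -= 1·r0 → [0,4,2]
  r2 -= 2·r1 → [0,0,2]

L=[[1,0,0],[2,1,0],[1,2,1]] U=[[1,-2,-1],[0,2,0],[0,0,2]]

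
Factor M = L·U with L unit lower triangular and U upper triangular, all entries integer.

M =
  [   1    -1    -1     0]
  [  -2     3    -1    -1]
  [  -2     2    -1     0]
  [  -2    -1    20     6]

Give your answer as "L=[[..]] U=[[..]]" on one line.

  row1 -= -2·row0 → [0,1,-3,-1]
  row2 -= -2·row0 → [0,0,-3,0]
  row3 -= -2·row0 → [0,-3,18,6]
  row2 -= 0·row1 → [0,0,-3,0]
  row3 -= -3·row1 → [0,0,9,3]
  row3 -= -3·row2 → [0,0,0,3]

L=[[1,0,0,0],[-2,1,0,0],[-2,0,1,0],[-2,-3,-3,1]] U=[[1,-1,-1,0],[0,1,-3,-1],[0,0,-3,0],[0,0,0,3]]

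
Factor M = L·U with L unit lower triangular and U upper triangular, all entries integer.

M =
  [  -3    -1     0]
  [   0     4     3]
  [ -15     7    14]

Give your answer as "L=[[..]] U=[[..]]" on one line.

  r1 -= 0·r0 → [0,4,3]
  r2 -= 5·r0 → [0,12,14]
  r2 -= 3·r1 → [0,0,5]

L=[[1,0,0],[0,1,0],[5,3,1]] U=[[-3,-1,0],[0,4,3],[0,0,5]]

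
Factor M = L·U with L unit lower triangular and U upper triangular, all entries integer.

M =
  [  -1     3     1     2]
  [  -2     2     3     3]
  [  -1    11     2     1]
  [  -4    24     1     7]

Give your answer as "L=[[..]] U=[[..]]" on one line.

  row1 -= 2·row0 → [0,-4,1,-1]
  row2 -= 1·row0 → [0,8,1,-1]
  row3 -= 4·row0 → [0,12,-3,-1]
  row2 -= -2·row1 → [0,0,3,-3]
  row3 -= -3·row1 → [0,0,0,-4]
  row3 -= 0·row2 → [0,0,0,-4]

L=[[1,0,0,0],[2,1,0,0],[1,-2,1,0],[4,-3,0,1]] U=[[-1,3,1,2],[0,-4,1,-1],[0,0,3,-3],[0,0,0,-4]]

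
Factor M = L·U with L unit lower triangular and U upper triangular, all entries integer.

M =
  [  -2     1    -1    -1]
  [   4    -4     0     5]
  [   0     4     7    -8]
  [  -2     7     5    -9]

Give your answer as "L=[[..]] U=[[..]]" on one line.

  R1 -= -2·R0 → [0,-2,-2,3]
  R2 -= 0·R0 → [0,4,7,-8]
  R3 -= 1·R0 → [0,6,6,-8]
  R2 -= -2·R1 → [0,0,3,-2]
  R3 -= -3·R1 → [0,0,0,1]
  R3 -= 0·R2 → [0,0,0,1]

L=[[1,0,0,0],[-2,1,0,0],[0,-2,1,0],[1,-3,0,1]] U=[[-2,1,-1,-1],[0,-2,-2,3],[0,0,3,-2],[0,0,0,1]]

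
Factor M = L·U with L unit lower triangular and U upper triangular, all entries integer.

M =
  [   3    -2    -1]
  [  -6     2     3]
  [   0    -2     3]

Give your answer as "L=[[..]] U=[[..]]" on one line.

L=[[1,0,0],[-2,1,0],[0,1,1]] U=[[3,-2,-1],[0,-2,1],[0,0,2]]

  r1 -= -2·r0 → [0,-2,1]
  r2 -= 0·r0 → [0,-2,3]
  r2 -= 1·r1 → [0,0,2]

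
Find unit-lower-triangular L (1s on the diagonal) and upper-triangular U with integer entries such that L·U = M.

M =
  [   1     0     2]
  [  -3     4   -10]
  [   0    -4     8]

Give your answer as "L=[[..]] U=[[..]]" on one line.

  R1 -= -3·R0 → [0,4,-4]
  R2 -= 0·R0 → [0,-4,8]
  R2 -= -1·R1 → [0,0,4]

L=[[1,0,0],[-3,1,0],[0,-1,1]] U=[[1,0,2],[0,4,-4],[0,0,4]]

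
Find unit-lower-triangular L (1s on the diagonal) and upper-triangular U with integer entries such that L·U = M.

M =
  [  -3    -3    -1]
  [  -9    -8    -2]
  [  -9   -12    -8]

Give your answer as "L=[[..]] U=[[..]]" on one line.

  r1 -= 3·r0 → [0,1,1]
  r2 -= 3·r0 → [0,-3,-5]
  r2 -= -3·r1 → [0,0,-2]

L=[[1,0,0],[3,1,0],[3,-3,1]] U=[[-3,-3,-1],[0,1,1],[0,0,-2]]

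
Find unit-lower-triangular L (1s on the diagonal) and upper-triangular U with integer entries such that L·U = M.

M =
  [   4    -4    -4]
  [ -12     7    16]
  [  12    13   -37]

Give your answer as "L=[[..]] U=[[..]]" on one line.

L=[[1,0,0],[-3,1,0],[3,-5,1]] U=[[4,-4,-4],[0,-5,4],[0,0,-5]]

  r1 -= -3·r0 → [0,-5,4]
  r2 -= 3·r0 → [0,25,-25]
  r2 -= -5·r1 → [0,0,-5]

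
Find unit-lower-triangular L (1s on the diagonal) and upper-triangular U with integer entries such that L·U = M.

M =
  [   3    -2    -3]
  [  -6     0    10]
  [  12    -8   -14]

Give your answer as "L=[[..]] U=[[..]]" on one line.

  r1 -= -2·r0 → [0,-4,4]
  r2 -= 4·r0 → [0,0,-2]
  r2 -= 0·r1 → [0,0,-2]

L=[[1,0,0],[-2,1,0],[4,0,1]] U=[[3,-2,-3],[0,-4,4],[0,0,-2]]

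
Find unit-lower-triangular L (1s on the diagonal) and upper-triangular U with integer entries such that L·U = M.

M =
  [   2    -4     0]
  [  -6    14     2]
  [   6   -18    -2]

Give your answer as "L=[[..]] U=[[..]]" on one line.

L=[[1,0,0],[-3,1,0],[3,-3,1]] U=[[2,-4,0],[0,2,2],[0,0,4]]

  R1 -= -3·R0 → [0,2,2]
  R2 -= 3·R0 → [0,-6,-2]
  R2 -= -3·R1 → [0,0,4]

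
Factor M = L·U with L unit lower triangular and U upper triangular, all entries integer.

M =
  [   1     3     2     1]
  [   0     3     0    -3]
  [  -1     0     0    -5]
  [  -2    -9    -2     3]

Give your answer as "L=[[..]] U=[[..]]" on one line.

L=[[1,0,0,0],[0,1,0,0],[-1,1,1,0],[-2,-1,1,1]] U=[[1,3,2,1],[0,3,0,-3],[0,0,2,-1],[0,0,0,3]]

  row1 -= 0·row0 → [0,3,0,-3]
  row2 -= -1·row0 → [0,3,2,-4]
  row3 -= -2·row0 → [0,-3,2,5]
  row2 -= 1·row1 → [0,0,2,-1]
  row3 -= -1·row1 → [0,0,2,2]
  row3 -= 1·row2 → [0,0,0,3]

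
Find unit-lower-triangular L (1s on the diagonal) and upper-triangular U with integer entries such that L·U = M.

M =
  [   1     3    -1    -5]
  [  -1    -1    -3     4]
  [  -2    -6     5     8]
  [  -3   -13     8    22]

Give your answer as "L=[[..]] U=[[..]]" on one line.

  R1 -= -1·R0 → [0,2,-4,-1]
  R2 -= -2·R0 → [0,0,3,-2]
  R3 -= -3·R0 → [0,-4,5,7]
  R2 -= 0·R1 → [0,0,3,-2]
  R3 -= -2·R1 → [0,0,-3,5]
  R3 -= -1·R2 → [0,0,0,3]

L=[[1,0,0,0],[-1,1,0,0],[-2,0,1,0],[-3,-2,-1,1]] U=[[1,3,-1,-5],[0,2,-4,-1],[0,0,3,-2],[0,0,0,3]]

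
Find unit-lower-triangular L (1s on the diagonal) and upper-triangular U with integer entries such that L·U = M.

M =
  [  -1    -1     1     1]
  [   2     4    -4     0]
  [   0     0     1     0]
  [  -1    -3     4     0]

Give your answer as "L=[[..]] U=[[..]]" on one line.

  r1 -= -2·r0 → [0,2,-2,2]
  r2 -= 0·r0 → [0,0,1,0]
  r3 -= 1·r0 → [0,-2,3,-1]
  r2 -= 0·r1 → [0,0,1,0]
  r3 -= -1·r1 → [0,0,1,1]
  r3 -= 1·r2 → [0,0,0,1]

L=[[1,0,0,0],[-2,1,0,0],[0,0,1,0],[1,-1,1,1]] U=[[-1,-1,1,1],[0,2,-2,2],[0,0,1,0],[0,0,0,1]]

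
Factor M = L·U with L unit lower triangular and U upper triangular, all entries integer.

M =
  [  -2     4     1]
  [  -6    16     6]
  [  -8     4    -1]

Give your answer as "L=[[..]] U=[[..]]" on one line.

L=[[1,0,0],[3,1,0],[4,-3,1]] U=[[-2,4,1],[0,4,3],[0,0,4]]

  R1 -= 3·R0 → [0,4,3]
  R2 -= 4·R0 → [0,-12,-5]
  R2 -= -3·R1 → [0,0,4]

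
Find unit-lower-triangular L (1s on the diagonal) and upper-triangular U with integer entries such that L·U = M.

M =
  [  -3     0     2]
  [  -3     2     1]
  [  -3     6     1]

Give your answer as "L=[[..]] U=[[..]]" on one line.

L=[[1,0,0],[1,1,0],[1,3,1]] U=[[-3,0,2],[0,2,-1],[0,0,2]]

  R1 -= 1·R0 → [0,2,-1]
  R2 -= 1·R0 → [0,6,-1]
  R2 -= 3·R1 → [0,0,2]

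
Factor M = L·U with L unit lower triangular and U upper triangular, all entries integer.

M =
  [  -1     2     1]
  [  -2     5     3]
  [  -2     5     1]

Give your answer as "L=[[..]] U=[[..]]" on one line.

L=[[1,0,0],[2,1,0],[2,1,1]] U=[[-1,2,1],[0,1,1],[0,0,-2]]

  R1 -= 2·R0 → [0,1,1]
  R2 -= 2·R0 → [0,1,-1]
  R2 -= 1·R1 → [0,0,-2]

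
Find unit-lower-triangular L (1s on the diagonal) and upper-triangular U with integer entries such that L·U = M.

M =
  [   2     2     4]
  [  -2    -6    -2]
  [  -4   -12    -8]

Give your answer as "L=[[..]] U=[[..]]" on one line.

L=[[1,0,0],[-1,1,0],[-2,2,1]] U=[[2,2,4],[0,-4,2],[0,0,-4]]

  R1 -= -1·R0 → [0,-4,2]
  R2 -= -2·R0 → [0,-8,0]
  R2 -= 2·R1 → [0,0,-4]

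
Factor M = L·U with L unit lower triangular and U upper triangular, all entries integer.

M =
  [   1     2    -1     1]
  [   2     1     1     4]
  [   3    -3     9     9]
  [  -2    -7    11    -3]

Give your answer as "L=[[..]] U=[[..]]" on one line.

L=[[1,0,0,0],[2,1,0,0],[3,3,1,0],[-2,1,2,1]] U=[[1,2,-1,1],[0,-3,3,2],[0,0,3,0],[0,0,0,-3]]

  r1 -= 2·r0 → [0,-3,3,2]
  r2 -= 3·r0 → [0,-9,12,6]
  r3 -= -2·r0 → [0,-3,9,-1]
  r2 -= 3·r1 → [0,0,3,0]
  r3 -= 1·r1 → [0,0,6,-3]
  r3 -= 2·r2 → [0,0,0,-3]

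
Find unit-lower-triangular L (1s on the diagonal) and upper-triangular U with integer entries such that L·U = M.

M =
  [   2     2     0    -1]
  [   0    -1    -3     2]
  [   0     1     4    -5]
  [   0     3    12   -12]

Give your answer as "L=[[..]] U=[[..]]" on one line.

  R1 -= 0·R0 → [0,-1,-3,2]
  R2 -= 0·R0 → [0,1,4,-5]
  R3 -= 0·R0 → [0,3,12,-12]
  R2 -= -1·R1 → [0,0,1,-3]
  R3 -= -3·R1 → [0,0,3,-6]
  R3 -= 3·R2 → [0,0,0,3]

L=[[1,0,0,0],[0,1,0,0],[0,-1,1,0],[0,-3,3,1]] U=[[2,2,0,-1],[0,-1,-3,2],[0,0,1,-3],[0,0,0,3]]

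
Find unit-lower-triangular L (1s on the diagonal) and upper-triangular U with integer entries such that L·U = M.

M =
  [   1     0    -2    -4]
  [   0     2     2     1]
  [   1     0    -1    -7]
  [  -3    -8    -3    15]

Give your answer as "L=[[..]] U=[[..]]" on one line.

  R1 -= 0·R0 → [0,2,2,1]
  R2 -= 1·R0 → [0,0,1,-3]
  R3 -= -3·R0 → [0,-8,-9,3]
  R2 -= 0·R1 → [0,0,1,-3]
  R3 -= -4·R1 → [0,0,-1,7]
  R3 -= -1·R2 → [0,0,0,4]

L=[[1,0,0,0],[0,1,0,0],[1,0,1,0],[-3,-4,-1,1]] U=[[1,0,-2,-4],[0,2,2,1],[0,0,1,-3],[0,0,0,4]]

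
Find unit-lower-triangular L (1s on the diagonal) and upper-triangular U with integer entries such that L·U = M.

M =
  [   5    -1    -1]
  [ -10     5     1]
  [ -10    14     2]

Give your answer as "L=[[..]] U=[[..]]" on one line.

L=[[1,0,0],[-2,1,0],[-2,4,1]] U=[[5,-1,-1],[0,3,-1],[0,0,4]]

  r1 -= -2·r0 → [0,3,-1]
  r2 -= -2·r0 → [0,12,0]
  r2 -= 4·r1 → [0,0,4]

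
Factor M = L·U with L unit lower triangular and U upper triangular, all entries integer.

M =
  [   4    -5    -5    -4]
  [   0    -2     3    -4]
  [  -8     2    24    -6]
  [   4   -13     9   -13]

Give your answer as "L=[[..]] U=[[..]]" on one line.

L=[[1,0,0,0],[0,1,0,0],[-2,4,1,0],[1,4,1,1]] U=[[4,-5,-5,-4],[0,-2,3,-4],[0,0,2,2],[0,0,0,5]]

  r1 -= 0·r0 → [0,-2,3,-4]
  r2 -= -2·r0 → [0,-8,14,-14]
  r3 -= 1·r0 → [0,-8,14,-9]
  r2 -= 4·r1 → [0,0,2,2]
  r3 -= 4·r1 → [0,0,2,7]
  r3 -= 1·r2 → [0,0,0,5]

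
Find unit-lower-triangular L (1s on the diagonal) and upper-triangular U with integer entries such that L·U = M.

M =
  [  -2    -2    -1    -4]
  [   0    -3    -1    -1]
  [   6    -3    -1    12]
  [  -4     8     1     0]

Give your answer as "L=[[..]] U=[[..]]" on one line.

L=[[1,0,0,0],[0,1,0,0],[-3,3,1,0],[2,-4,1,1]] U=[[-2,-2,-1,-4],[0,-3,-1,-1],[0,0,-1,3],[0,0,0,1]]

  row1 -= 0·row0 → [0,-3,-1,-1]
  row2 -= -3·row0 → [0,-9,-4,0]
  row3 -= 2·row0 → [0,12,3,8]
  row2 -= 3·row1 → [0,0,-1,3]
  row3 -= -4·row1 → [0,0,-1,4]
  row3 -= 1·row2 → [0,0,0,1]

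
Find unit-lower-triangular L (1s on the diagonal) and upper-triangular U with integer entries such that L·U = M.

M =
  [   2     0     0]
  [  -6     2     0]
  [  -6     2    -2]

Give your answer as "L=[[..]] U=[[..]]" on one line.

L=[[1,0,0],[-3,1,0],[-3,1,1]] U=[[2,0,0],[0,2,0],[0,0,-2]]

  row1 -= -3·row0 → [0,2,0]
  row2 -= -3·row0 → [0,2,-2]
  row2 -= 1·row1 → [0,0,-2]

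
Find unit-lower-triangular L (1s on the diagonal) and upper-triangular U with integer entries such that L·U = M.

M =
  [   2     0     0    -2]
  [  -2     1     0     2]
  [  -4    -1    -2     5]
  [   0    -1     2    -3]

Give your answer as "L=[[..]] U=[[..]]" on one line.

  R1 -= -1·R0 → [0,1,0,0]
  R2 -= -2·R0 → [0,-1,-2,1]
  R3 -= 0·R0 → [0,-1,2,-3]
  R2 -= -1·R1 → [0,0,-2,1]
  R3 -= -1·R1 → [0,0,2,-3]
  R3 -= -1·R2 → [0,0,0,-2]

L=[[1,0,0,0],[-1,1,0,0],[-2,-1,1,0],[0,-1,-1,1]] U=[[2,0,0,-2],[0,1,0,0],[0,0,-2,1],[0,0,0,-2]]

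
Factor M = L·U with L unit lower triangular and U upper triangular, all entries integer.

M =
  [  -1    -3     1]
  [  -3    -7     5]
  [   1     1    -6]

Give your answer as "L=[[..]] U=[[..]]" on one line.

  R1 -= 3·R0 → [0,2,2]
  R2 -= -1·R0 → [0,-2,-5]
  R2 -= -1·R1 → [0,0,-3]

L=[[1,0,0],[3,1,0],[-1,-1,1]] U=[[-1,-3,1],[0,2,2],[0,0,-3]]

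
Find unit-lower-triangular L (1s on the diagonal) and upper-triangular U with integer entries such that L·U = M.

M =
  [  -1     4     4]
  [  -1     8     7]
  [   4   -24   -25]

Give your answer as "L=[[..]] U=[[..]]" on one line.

  r1 -= 1·r0 → [0,4,3]
  r2 -= -4·r0 → [0,-8,-9]
  r2 -= -2·r1 → [0,0,-3]

L=[[1,0,0],[1,1,0],[-4,-2,1]] U=[[-1,4,4],[0,4,3],[0,0,-3]]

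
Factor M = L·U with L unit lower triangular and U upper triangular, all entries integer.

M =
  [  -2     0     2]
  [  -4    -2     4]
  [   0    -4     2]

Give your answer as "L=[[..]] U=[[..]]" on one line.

  r1 -= 2·r0 → [0,-2,0]
  r2 -= 0·r0 → [0,-4,2]
  r2 -= 2·r1 → [0,0,2]

L=[[1,0,0],[2,1,0],[0,2,1]] U=[[-2,0,2],[0,-2,0],[0,0,2]]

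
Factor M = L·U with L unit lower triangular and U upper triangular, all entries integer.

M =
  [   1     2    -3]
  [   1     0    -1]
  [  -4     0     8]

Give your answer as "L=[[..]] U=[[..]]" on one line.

  R1 -= 1·R0 → [0,-2,2]
  R2 -= -4·R0 → [0,8,-4]
  R2 -= -4·R1 → [0,0,4]

L=[[1,0,0],[1,1,0],[-4,-4,1]] U=[[1,2,-3],[0,-2,2],[0,0,4]]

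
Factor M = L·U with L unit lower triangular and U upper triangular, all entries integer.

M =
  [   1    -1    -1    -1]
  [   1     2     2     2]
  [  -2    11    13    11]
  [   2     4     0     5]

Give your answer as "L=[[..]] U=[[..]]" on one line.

  r1 -= 1·r0 → [0,3,3,3]
  r2 -= -2·r0 → [0,9,11,9]
  r3 -= 2·r0 → [0,6,2,7]
  r2 -= 3·r1 → [0,0,2,0]
  r3 -= 2·r1 → [0,0,-4,1]
  r3 -= -2·r2 → [0,0,0,1]

L=[[1,0,0,0],[1,1,0,0],[-2,3,1,0],[2,2,-2,1]] U=[[1,-1,-1,-1],[0,3,3,3],[0,0,2,0],[0,0,0,1]]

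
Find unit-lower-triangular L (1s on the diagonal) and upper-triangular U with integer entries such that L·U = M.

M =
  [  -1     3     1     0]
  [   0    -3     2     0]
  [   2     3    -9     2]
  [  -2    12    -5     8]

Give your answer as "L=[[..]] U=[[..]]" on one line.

  row1 -= 0·row0 → [0,-3,2,0]
  row2 -= -2·row0 → [0,9,-7,2]
  row3 -= 2·row0 → [0,6,-7,8]
  row2 -= -3·row1 → [0,0,-1,2]
  row3 -= -2·row1 → [0,0,-3,8]
  row3 -= 3·row2 → [0,0,0,2]

L=[[1,0,0,0],[0,1,0,0],[-2,-3,1,0],[2,-2,3,1]] U=[[-1,3,1,0],[0,-3,2,0],[0,0,-1,2],[0,0,0,2]]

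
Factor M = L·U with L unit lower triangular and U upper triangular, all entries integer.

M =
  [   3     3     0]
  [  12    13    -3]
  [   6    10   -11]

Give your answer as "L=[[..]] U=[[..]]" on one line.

  row1 -= 4·row0 → [0,1,-3]
  row2 -= 2·row0 → [0,4,-11]
  row2 -= 4·row1 → [0,0,1]

L=[[1,0,0],[4,1,0],[2,4,1]] U=[[3,3,0],[0,1,-3],[0,0,1]]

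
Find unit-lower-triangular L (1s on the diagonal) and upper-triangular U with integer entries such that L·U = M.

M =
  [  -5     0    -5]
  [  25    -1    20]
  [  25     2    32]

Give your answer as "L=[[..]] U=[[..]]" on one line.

L=[[1,0,0],[-5,1,0],[-5,-2,1]] U=[[-5,0,-5],[0,-1,-5],[0,0,-3]]

  row1 -= -5·row0 → [0,-1,-5]
  row2 -= -5·row0 → [0,2,7]
  row2 -= -2·row1 → [0,0,-3]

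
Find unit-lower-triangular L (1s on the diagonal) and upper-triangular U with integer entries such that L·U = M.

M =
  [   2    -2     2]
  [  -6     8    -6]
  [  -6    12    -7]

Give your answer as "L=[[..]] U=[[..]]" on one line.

L=[[1,0,0],[-3,1,0],[-3,3,1]] U=[[2,-2,2],[0,2,0],[0,0,-1]]

  r1 -= -3·r0 → [0,2,0]
  r2 -= -3·r0 → [0,6,-1]
  r2 -= 3·r1 → [0,0,-1]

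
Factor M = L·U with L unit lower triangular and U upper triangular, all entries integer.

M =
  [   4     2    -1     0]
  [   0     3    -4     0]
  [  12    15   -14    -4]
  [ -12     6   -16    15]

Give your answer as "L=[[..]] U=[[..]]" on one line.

L=[[1,0,0,0],[0,1,0,0],[3,3,1,0],[-3,4,-3,1]] U=[[4,2,-1,0],[0,3,-4,0],[0,0,1,-4],[0,0,0,3]]

  row1 -= 0·row0 → [0,3,-4,0]
  row2 -= 3·row0 → [0,9,-11,-4]
  row3 -= -3·row0 → [0,12,-19,15]
  row2 -= 3·row1 → [0,0,1,-4]
  row3 -= 4·row1 → [0,0,-3,15]
  row3 -= -3·row2 → [0,0,0,3]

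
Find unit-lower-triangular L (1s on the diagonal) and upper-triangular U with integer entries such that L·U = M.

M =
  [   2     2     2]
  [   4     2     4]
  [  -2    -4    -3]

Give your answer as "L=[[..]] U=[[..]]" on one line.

L=[[1,0,0],[2,1,0],[-1,1,1]] U=[[2,2,2],[0,-2,0],[0,0,-1]]

  r1 -= 2·r0 → [0,-2,0]
  r2 -= -1·r0 → [0,-2,-1]
  r2 -= 1·r1 → [0,0,-1]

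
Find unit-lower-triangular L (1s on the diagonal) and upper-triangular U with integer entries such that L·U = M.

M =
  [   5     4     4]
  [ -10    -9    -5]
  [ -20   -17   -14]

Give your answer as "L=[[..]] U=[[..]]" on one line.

  r1 -= -2·r0 → [0,-1,3]
  r2 -= -4·r0 → [0,-1,2]
  r2 -= 1·r1 → [0,0,-1]

L=[[1,0,0],[-2,1,0],[-4,1,1]] U=[[5,4,4],[0,-1,3],[0,0,-1]]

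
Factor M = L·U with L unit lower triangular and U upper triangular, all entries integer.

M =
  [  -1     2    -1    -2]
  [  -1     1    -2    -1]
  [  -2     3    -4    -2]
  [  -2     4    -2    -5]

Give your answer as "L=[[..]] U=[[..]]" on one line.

L=[[1,0,0,0],[1,1,0,0],[2,1,1,0],[2,0,0,1]] U=[[-1,2,-1,-2],[0,-1,-1,1],[0,0,-1,1],[0,0,0,-1]]

  row1 -= 1·row0 → [0,-1,-1,1]
  row2 -= 2·row0 → [0,-1,-2,2]
  row3 -= 2·row0 → [0,0,0,-1]
  row2 -= 1·row1 → [0,0,-1,1]
  row3 -= 0·row1 → [0,0,0,-1]
  row3 -= 0·row2 → [0,0,0,-1]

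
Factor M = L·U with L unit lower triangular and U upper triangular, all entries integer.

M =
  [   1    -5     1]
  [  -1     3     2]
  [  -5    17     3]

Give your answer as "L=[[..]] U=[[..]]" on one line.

L=[[1,0,0],[-1,1,0],[-5,4,1]] U=[[1,-5,1],[0,-2,3],[0,0,-4]]

  row1 -= -1·row0 → [0,-2,3]
  row2 -= -5·row0 → [0,-8,8]
  row2 -= 4·row1 → [0,0,-4]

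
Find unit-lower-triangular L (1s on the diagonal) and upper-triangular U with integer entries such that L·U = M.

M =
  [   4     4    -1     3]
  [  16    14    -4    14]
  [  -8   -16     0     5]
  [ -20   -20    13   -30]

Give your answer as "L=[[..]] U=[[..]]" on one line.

  row1 -= 4·row0 → [0,-2,0,2]
  row2 -= -2·row0 → [0,-8,-2,11]
  row3 -= -5·row0 → [0,0,8,-15]
  row2 -= 4·row1 → [0,0,-2,3]
  row3 -= 0·row1 → [0,0,8,-15]
  row3 -= -4·row2 → [0,0,0,-3]

L=[[1,0,0,0],[4,1,0,0],[-2,4,1,0],[-5,0,-4,1]] U=[[4,4,-1,3],[0,-2,0,2],[0,0,-2,3],[0,0,0,-3]]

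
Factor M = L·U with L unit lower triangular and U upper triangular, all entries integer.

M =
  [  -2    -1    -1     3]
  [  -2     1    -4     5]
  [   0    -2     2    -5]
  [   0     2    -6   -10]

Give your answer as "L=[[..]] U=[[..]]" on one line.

L=[[1,0,0,0],[1,1,0,0],[0,-1,1,0],[0,1,3,1]] U=[[-2,-1,-1,3],[0,2,-3,2],[0,0,-1,-3],[0,0,0,-3]]

  r1 -= 1·r0 → [0,2,-3,2]
  r2 -= 0·r0 → [0,-2,2,-5]
  r3 -= 0·r0 → [0,2,-6,-10]
  r2 -= -1·r1 → [0,0,-1,-3]
  r3 -= 1·r1 → [0,0,-3,-12]
  r3 -= 3·r2 → [0,0,0,-3]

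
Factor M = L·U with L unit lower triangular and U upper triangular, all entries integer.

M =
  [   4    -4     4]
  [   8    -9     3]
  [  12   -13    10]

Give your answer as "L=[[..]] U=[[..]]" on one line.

  r1 -= 2·r0 → [0,-1,-5]
  r2 -= 3·r0 → [0,-1,-2]
  r2 -= 1·r1 → [0,0,3]

L=[[1,0,0],[2,1,0],[3,1,1]] U=[[4,-4,4],[0,-1,-5],[0,0,3]]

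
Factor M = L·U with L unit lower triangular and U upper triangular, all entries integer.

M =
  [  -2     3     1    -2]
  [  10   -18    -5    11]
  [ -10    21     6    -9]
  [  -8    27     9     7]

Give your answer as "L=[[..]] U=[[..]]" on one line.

L=[[1,0,0,0],[-5,1,0,0],[5,-2,1,0],[4,-5,5,1]] U=[[-2,3,1,-2],[0,-3,0,1],[0,0,1,3],[0,0,0,5]]

  row1 -= -5·row0 → [0,-3,0,1]
  row2 -= 5·row0 → [0,6,1,1]
  row3 -= 4·row0 → [0,15,5,15]
  row2 -= -2·row1 → [0,0,1,3]
  row3 -= -5·row1 → [0,0,5,20]
  row3 -= 5·row2 → [0,0,0,5]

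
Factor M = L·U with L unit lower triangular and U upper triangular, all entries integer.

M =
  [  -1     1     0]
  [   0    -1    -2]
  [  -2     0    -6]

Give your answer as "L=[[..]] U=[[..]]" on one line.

  row1 -= 0·row0 → [0,-1,-2]
  row2 -= 2·row0 → [0,-2,-6]
  row2 -= 2·row1 → [0,0,-2]

L=[[1,0,0],[0,1,0],[2,2,1]] U=[[-1,1,0],[0,-1,-2],[0,0,-2]]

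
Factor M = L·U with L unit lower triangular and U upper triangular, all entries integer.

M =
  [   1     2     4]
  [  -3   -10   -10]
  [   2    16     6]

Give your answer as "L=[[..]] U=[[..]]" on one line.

L=[[1,0,0],[-3,1,0],[2,-3,1]] U=[[1,2,4],[0,-4,2],[0,0,4]]

  R1 -= -3·R0 → [0,-4,2]
  R2 -= 2·R0 → [0,12,-2]
  R2 -= -3·R1 → [0,0,4]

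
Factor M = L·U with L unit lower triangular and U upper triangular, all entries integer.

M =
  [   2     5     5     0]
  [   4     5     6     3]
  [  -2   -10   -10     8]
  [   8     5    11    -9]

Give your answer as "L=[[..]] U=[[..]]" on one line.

  R1 -= 2·R0 → [0,-5,-4,3]
  R2 -= -1·R0 → [0,-5,-5,8]
  R3 -= 4·R0 → [0,-15,-9,-9]
  R2 -= 1·R1 → [0,0,-1,5]
  R3 -= 3·R1 → [0,0,3,-18]
  R3 -= -3·R2 → [0,0,0,-3]

L=[[1,0,0,0],[2,1,0,0],[-1,1,1,0],[4,3,-3,1]] U=[[2,5,5,0],[0,-5,-4,3],[0,0,-1,5],[0,0,0,-3]]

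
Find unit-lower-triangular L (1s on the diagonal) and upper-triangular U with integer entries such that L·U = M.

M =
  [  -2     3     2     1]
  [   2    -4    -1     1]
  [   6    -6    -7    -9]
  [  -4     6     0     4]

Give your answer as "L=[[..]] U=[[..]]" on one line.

L=[[1,0,0,0],[-1,1,0,0],[-3,-3,1,0],[2,0,-2,1]] U=[[-2,3,2,1],[0,-1,1,2],[0,0,2,0],[0,0,0,2]]

  r1 -= -1·r0 → [0,-1,1,2]
  r2 -= -3·r0 → [0,3,-1,-6]
  r3 -= 2·r0 → [0,0,-4,2]
  r2 -= -3·r1 → [0,0,2,0]
  r3 -= 0·r1 → [0,0,-4,2]
  r3 -= -2·r2 → [0,0,0,2]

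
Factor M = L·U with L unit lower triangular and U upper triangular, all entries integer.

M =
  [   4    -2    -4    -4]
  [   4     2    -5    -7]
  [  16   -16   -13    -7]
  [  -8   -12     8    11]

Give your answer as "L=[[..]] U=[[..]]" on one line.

  row1 -= 1·row0 → [0,4,-1,-3]
  row2 -= 4·row0 → [0,-8,3,9]
  row3 -= -2·row0 → [0,-16,0,3]
  row2 -= -2·row1 → [0,0,1,3]
  row3 -= -4·row1 → [0,0,-4,-9]
  row3 -= -4·row2 → [0,0,0,3]

L=[[1,0,0,0],[1,1,0,0],[4,-2,1,0],[-2,-4,-4,1]] U=[[4,-2,-4,-4],[0,4,-1,-3],[0,0,1,3],[0,0,0,3]]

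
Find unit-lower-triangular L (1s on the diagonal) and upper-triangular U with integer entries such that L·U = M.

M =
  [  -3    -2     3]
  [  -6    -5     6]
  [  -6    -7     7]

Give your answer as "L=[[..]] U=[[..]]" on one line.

L=[[1,0,0],[2,1,0],[2,3,1]] U=[[-3,-2,3],[0,-1,0],[0,0,1]]

  row1 -= 2·row0 → [0,-1,0]
  row2 -= 2·row0 → [0,-3,1]
  row2 -= 3·row1 → [0,0,1]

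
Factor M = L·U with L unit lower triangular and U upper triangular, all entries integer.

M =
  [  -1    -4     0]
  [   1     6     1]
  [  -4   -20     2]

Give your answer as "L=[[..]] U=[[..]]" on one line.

  row1 -= -1·row0 → [0,2,1]
  row2 -= 4·row0 → [0,-4,2]
  row2 -= -2·row1 → [0,0,4]

L=[[1,0,0],[-1,1,0],[4,-2,1]] U=[[-1,-4,0],[0,2,1],[0,0,4]]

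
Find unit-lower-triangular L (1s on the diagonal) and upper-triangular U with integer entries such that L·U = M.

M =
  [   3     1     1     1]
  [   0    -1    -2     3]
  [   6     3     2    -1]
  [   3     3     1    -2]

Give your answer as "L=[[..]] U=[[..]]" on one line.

  R1 -= 0·R0 → [0,-1,-2,3]
  R2 -= 2·R0 → [0,1,0,-3]
  R3 -= 1·R0 → [0,2,0,-3]
  R2 -= -1·R1 → [0,0,-2,0]
  R3 -= -2·R1 → [0,0,-4,3]
  R3 -= 2·R2 → [0,0,0,3]

L=[[1,0,0,0],[0,1,0,0],[2,-1,1,0],[1,-2,2,1]] U=[[3,1,1,1],[0,-1,-2,3],[0,0,-2,0],[0,0,0,3]]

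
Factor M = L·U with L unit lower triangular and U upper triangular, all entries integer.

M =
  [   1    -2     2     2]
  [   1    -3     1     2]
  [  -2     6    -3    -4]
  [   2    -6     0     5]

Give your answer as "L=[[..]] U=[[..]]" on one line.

  r1 -= 1·r0 → [0,-1,-1,0]
  r2 -= -2·r0 → [0,2,1,0]
  r3 -= 2·r0 → [0,-2,-4,1]
  r2 -= -2·r1 → [0,0,-1,0]
  r3 -= 2·r1 → [0,0,-2,1]
  r3 -= 2·r2 → [0,0,0,1]

L=[[1,0,0,0],[1,1,0,0],[-2,-2,1,0],[2,2,2,1]] U=[[1,-2,2,2],[0,-1,-1,0],[0,0,-1,0],[0,0,0,1]]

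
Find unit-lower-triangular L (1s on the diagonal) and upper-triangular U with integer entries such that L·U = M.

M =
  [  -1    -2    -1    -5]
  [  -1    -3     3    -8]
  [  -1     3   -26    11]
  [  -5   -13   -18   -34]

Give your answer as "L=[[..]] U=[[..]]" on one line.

L=[[1,0,0,0],[1,1,0,0],[1,-5,1,0],[5,3,5,1]] U=[[-1,-2,-1,-5],[0,-1,4,-3],[0,0,-5,1],[0,0,0,-5]]

  r1 -= 1·r0 → [0,-1,4,-3]
  r2 -= 1·r0 → [0,5,-25,16]
  r3 -= 5·r0 → [0,-3,-13,-9]
  r2 -= -5·r1 → [0,0,-5,1]
  r3 -= 3·r1 → [0,0,-25,0]
  r3 -= 5·r2 → [0,0,0,-5]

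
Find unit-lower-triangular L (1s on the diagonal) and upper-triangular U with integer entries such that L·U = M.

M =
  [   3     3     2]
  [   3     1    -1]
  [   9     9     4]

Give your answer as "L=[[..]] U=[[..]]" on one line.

  R1 -= 1·R0 → [0,-2,-3]
  R2 -= 3·R0 → [0,0,-2]
  R2 -= 0·R1 → [0,0,-2]

L=[[1,0,0],[1,1,0],[3,0,1]] U=[[3,3,2],[0,-2,-3],[0,0,-2]]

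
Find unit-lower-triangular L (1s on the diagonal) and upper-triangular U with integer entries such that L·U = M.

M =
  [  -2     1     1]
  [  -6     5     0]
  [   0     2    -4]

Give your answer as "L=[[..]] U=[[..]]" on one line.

L=[[1,0,0],[3,1,0],[0,1,1]] U=[[-2,1,1],[0,2,-3],[0,0,-1]]

  row1 -= 3·row0 → [0,2,-3]
  row2 -= 0·row0 → [0,2,-4]
  row2 -= 1·row1 → [0,0,-1]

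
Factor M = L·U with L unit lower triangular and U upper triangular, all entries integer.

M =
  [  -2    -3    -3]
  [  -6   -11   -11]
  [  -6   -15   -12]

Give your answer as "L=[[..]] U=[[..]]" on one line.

L=[[1,0,0],[3,1,0],[3,3,1]] U=[[-2,-3,-3],[0,-2,-2],[0,0,3]]

  R1 -= 3·R0 → [0,-2,-2]
  R2 -= 3·R0 → [0,-6,-3]
  R2 -= 3·R1 → [0,0,3]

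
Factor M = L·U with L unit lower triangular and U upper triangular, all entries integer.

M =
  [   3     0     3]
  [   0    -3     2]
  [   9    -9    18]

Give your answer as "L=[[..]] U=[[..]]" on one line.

  row1 -= 0·row0 → [0,-3,2]
  row2 -= 3·row0 → [0,-9,9]
  row2 -= 3·row1 → [0,0,3]

L=[[1,0,0],[0,1,0],[3,3,1]] U=[[3,0,3],[0,-3,2],[0,0,3]]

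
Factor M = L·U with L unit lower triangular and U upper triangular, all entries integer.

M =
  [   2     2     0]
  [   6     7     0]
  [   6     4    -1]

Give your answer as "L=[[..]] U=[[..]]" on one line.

  R1 -= 3·R0 → [0,1,0]
  R2 -= 3·R0 → [0,-2,-1]
  R2 -= -2·R1 → [0,0,-1]

L=[[1,0,0],[3,1,0],[3,-2,1]] U=[[2,2,0],[0,1,0],[0,0,-1]]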